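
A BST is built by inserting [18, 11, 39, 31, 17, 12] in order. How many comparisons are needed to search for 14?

Search path for 14: 18 -> 11 -> 17 -> 12
Found: False
Comparisons: 4


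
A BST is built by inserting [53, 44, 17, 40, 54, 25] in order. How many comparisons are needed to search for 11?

Search path for 11: 53 -> 44 -> 17
Found: False
Comparisons: 3


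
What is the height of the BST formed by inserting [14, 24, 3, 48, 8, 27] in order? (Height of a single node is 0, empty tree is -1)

Insertion order: [14, 24, 3, 48, 8, 27]
Tree (level-order array): [14, 3, 24, None, 8, None, 48, None, None, 27]
Compute height bottom-up (empty subtree = -1):
  height(8) = 1 + max(-1, -1) = 0
  height(3) = 1 + max(-1, 0) = 1
  height(27) = 1 + max(-1, -1) = 0
  height(48) = 1 + max(0, -1) = 1
  height(24) = 1 + max(-1, 1) = 2
  height(14) = 1 + max(1, 2) = 3
Height = 3


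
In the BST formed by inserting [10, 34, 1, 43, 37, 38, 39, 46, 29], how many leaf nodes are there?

Tree built from: [10, 34, 1, 43, 37, 38, 39, 46, 29]
Tree (level-order array): [10, 1, 34, None, None, 29, 43, None, None, 37, 46, None, 38, None, None, None, 39]
Rule: A leaf has 0 children.
Per-node child counts:
  node 10: 2 child(ren)
  node 1: 0 child(ren)
  node 34: 2 child(ren)
  node 29: 0 child(ren)
  node 43: 2 child(ren)
  node 37: 1 child(ren)
  node 38: 1 child(ren)
  node 39: 0 child(ren)
  node 46: 0 child(ren)
Matching nodes: [1, 29, 39, 46]
Count of leaf nodes: 4


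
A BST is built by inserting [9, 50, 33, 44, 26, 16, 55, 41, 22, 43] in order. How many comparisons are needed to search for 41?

Search path for 41: 9 -> 50 -> 33 -> 44 -> 41
Found: True
Comparisons: 5


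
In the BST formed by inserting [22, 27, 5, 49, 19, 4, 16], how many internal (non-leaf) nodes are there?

Tree built from: [22, 27, 5, 49, 19, 4, 16]
Tree (level-order array): [22, 5, 27, 4, 19, None, 49, None, None, 16]
Rule: An internal node has at least one child.
Per-node child counts:
  node 22: 2 child(ren)
  node 5: 2 child(ren)
  node 4: 0 child(ren)
  node 19: 1 child(ren)
  node 16: 0 child(ren)
  node 27: 1 child(ren)
  node 49: 0 child(ren)
Matching nodes: [22, 5, 19, 27]
Count of internal (non-leaf) nodes: 4


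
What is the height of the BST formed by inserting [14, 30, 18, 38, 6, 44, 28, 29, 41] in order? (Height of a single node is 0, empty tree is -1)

Insertion order: [14, 30, 18, 38, 6, 44, 28, 29, 41]
Tree (level-order array): [14, 6, 30, None, None, 18, 38, None, 28, None, 44, None, 29, 41]
Compute height bottom-up (empty subtree = -1):
  height(6) = 1 + max(-1, -1) = 0
  height(29) = 1 + max(-1, -1) = 0
  height(28) = 1 + max(-1, 0) = 1
  height(18) = 1 + max(-1, 1) = 2
  height(41) = 1 + max(-1, -1) = 0
  height(44) = 1 + max(0, -1) = 1
  height(38) = 1 + max(-1, 1) = 2
  height(30) = 1 + max(2, 2) = 3
  height(14) = 1 + max(0, 3) = 4
Height = 4


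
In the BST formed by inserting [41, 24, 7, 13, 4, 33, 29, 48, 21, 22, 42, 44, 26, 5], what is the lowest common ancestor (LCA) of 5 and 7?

Tree insertion order: [41, 24, 7, 13, 4, 33, 29, 48, 21, 22, 42, 44, 26, 5]
Tree (level-order array): [41, 24, 48, 7, 33, 42, None, 4, 13, 29, None, None, 44, None, 5, None, 21, 26, None, None, None, None, None, None, 22]
In a BST, the LCA of p=5, q=7 is the first node v on the
root-to-leaf path with p <= v <= q (go left if both < v, right if both > v).
Walk from root:
  at 41: both 5 and 7 < 41, go left
  at 24: both 5 and 7 < 24, go left
  at 7: 5 <= 7 <= 7, this is the LCA
LCA = 7


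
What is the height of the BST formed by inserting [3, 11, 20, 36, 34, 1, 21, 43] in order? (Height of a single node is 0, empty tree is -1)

Insertion order: [3, 11, 20, 36, 34, 1, 21, 43]
Tree (level-order array): [3, 1, 11, None, None, None, 20, None, 36, 34, 43, 21]
Compute height bottom-up (empty subtree = -1):
  height(1) = 1 + max(-1, -1) = 0
  height(21) = 1 + max(-1, -1) = 0
  height(34) = 1 + max(0, -1) = 1
  height(43) = 1 + max(-1, -1) = 0
  height(36) = 1 + max(1, 0) = 2
  height(20) = 1 + max(-1, 2) = 3
  height(11) = 1 + max(-1, 3) = 4
  height(3) = 1 + max(0, 4) = 5
Height = 5


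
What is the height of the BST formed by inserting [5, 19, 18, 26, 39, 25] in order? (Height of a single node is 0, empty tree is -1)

Insertion order: [5, 19, 18, 26, 39, 25]
Tree (level-order array): [5, None, 19, 18, 26, None, None, 25, 39]
Compute height bottom-up (empty subtree = -1):
  height(18) = 1 + max(-1, -1) = 0
  height(25) = 1 + max(-1, -1) = 0
  height(39) = 1 + max(-1, -1) = 0
  height(26) = 1 + max(0, 0) = 1
  height(19) = 1 + max(0, 1) = 2
  height(5) = 1 + max(-1, 2) = 3
Height = 3


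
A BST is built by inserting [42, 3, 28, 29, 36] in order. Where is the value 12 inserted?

Starting tree (level order): [42, 3, None, None, 28, None, 29, None, 36]
Insertion path: 42 -> 3 -> 28
Result: insert 12 as left child of 28
Final tree (level order): [42, 3, None, None, 28, 12, 29, None, None, None, 36]


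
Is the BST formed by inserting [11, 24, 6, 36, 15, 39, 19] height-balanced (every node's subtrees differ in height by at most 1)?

Tree (level-order array): [11, 6, 24, None, None, 15, 36, None, 19, None, 39]
Definition: a tree is height-balanced if, at every node, |h(left) - h(right)| <= 1 (empty subtree has height -1).
Bottom-up per-node check:
  node 6: h_left=-1, h_right=-1, diff=0 [OK], height=0
  node 19: h_left=-1, h_right=-1, diff=0 [OK], height=0
  node 15: h_left=-1, h_right=0, diff=1 [OK], height=1
  node 39: h_left=-1, h_right=-1, diff=0 [OK], height=0
  node 36: h_left=-1, h_right=0, diff=1 [OK], height=1
  node 24: h_left=1, h_right=1, diff=0 [OK], height=2
  node 11: h_left=0, h_right=2, diff=2 [FAIL (|0-2|=2 > 1)], height=3
Node 11 violates the condition: |0 - 2| = 2 > 1.
Result: Not balanced


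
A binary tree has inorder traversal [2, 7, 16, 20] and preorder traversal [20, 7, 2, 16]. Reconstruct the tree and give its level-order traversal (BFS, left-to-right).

Inorder:  [2, 7, 16, 20]
Preorder: [20, 7, 2, 16]
Algorithm: preorder visits root first, so consume preorder in order;
for each root, split the current inorder slice at that value into
left-subtree inorder and right-subtree inorder, then recurse.
Recursive splits:
  root=20; inorder splits into left=[2, 7, 16], right=[]
  root=7; inorder splits into left=[2], right=[16]
  root=2; inorder splits into left=[], right=[]
  root=16; inorder splits into left=[], right=[]
Reconstructed level-order: [20, 7, 2, 16]


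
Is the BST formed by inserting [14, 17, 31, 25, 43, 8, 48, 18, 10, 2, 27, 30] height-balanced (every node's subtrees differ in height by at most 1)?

Tree (level-order array): [14, 8, 17, 2, 10, None, 31, None, None, None, None, 25, 43, 18, 27, None, 48, None, None, None, 30]
Definition: a tree is height-balanced if, at every node, |h(left) - h(right)| <= 1 (empty subtree has height -1).
Bottom-up per-node check:
  node 2: h_left=-1, h_right=-1, diff=0 [OK], height=0
  node 10: h_left=-1, h_right=-1, diff=0 [OK], height=0
  node 8: h_left=0, h_right=0, diff=0 [OK], height=1
  node 18: h_left=-1, h_right=-1, diff=0 [OK], height=0
  node 30: h_left=-1, h_right=-1, diff=0 [OK], height=0
  node 27: h_left=-1, h_right=0, diff=1 [OK], height=1
  node 25: h_left=0, h_right=1, diff=1 [OK], height=2
  node 48: h_left=-1, h_right=-1, diff=0 [OK], height=0
  node 43: h_left=-1, h_right=0, diff=1 [OK], height=1
  node 31: h_left=2, h_right=1, diff=1 [OK], height=3
  node 17: h_left=-1, h_right=3, diff=4 [FAIL (|-1-3|=4 > 1)], height=4
  node 14: h_left=1, h_right=4, diff=3 [FAIL (|1-4|=3 > 1)], height=5
Node 17 violates the condition: |-1 - 3| = 4 > 1.
Result: Not balanced


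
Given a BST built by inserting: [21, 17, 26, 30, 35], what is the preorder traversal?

Tree insertion order: [21, 17, 26, 30, 35]
Tree (level-order array): [21, 17, 26, None, None, None, 30, None, 35]
Preorder traversal: [21, 17, 26, 30, 35]


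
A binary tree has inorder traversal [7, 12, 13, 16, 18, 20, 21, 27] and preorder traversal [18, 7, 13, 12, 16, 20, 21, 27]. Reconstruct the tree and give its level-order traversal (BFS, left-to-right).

Inorder:  [7, 12, 13, 16, 18, 20, 21, 27]
Preorder: [18, 7, 13, 12, 16, 20, 21, 27]
Algorithm: preorder visits root first, so consume preorder in order;
for each root, split the current inorder slice at that value into
left-subtree inorder and right-subtree inorder, then recurse.
Recursive splits:
  root=18; inorder splits into left=[7, 12, 13, 16], right=[20, 21, 27]
  root=7; inorder splits into left=[], right=[12, 13, 16]
  root=13; inorder splits into left=[12], right=[16]
  root=12; inorder splits into left=[], right=[]
  root=16; inorder splits into left=[], right=[]
  root=20; inorder splits into left=[], right=[21, 27]
  root=21; inorder splits into left=[], right=[27]
  root=27; inorder splits into left=[], right=[]
Reconstructed level-order: [18, 7, 20, 13, 21, 12, 16, 27]


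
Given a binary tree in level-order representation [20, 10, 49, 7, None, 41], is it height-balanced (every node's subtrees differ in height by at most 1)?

Tree (level-order array): [20, 10, 49, 7, None, 41]
Definition: a tree is height-balanced if, at every node, |h(left) - h(right)| <= 1 (empty subtree has height -1).
Bottom-up per-node check:
  node 7: h_left=-1, h_right=-1, diff=0 [OK], height=0
  node 10: h_left=0, h_right=-1, diff=1 [OK], height=1
  node 41: h_left=-1, h_right=-1, diff=0 [OK], height=0
  node 49: h_left=0, h_right=-1, diff=1 [OK], height=1
  node 20: h_left=1, h_right=1, diff=0 [OK], height=2
All nodes satisfy the balance condition.
Result: Balanced


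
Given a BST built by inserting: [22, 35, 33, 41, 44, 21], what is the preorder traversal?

Tree insertion order: [22, 35, 33, 41, 44, 21]
Tree (level-order array): [22, 21, 35, None, None, 33, 41, None, None, None, 44]
Preorder traversal: [22, 21, 35, 33, 41, 44]


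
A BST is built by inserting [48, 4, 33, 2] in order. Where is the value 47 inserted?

Starting tree (level order): [48, 4, None, 2, 33]
Insertion path: 48 -> 4 -> 33
Result: insert 47 as right child of 33
Final tree (level order): [48, 4, None, 2, 33, None, None, None, 47]


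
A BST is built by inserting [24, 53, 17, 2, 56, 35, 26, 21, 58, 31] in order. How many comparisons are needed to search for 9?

Search path for 9: 24 -> 17 -> 2
Found: False
Comparisons: 3


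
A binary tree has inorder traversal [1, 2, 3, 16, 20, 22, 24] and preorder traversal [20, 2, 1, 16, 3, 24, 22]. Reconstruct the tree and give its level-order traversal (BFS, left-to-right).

Inorder:  [1, 2, 3, 16, 20, 22, 24]
Preorder: [20, 2, 1, 16, 3, 24, 22]
Algorithm: preorder visits root first, so consume preorder in order;
for each root, split the current inorder slice at that value into
left-subtree inorder and right-subtree inorder, then recurse.
Recursive splits:
  root=20; inorder splits into left=[1, 2, 3, 16], right=[22, 24]
  root=2; inorder splits into left=[1], right=[3, 16]
  root=1; inorder splits into left=[], right=[]
  root=16; inorder splits into left=[3], right=[]
  root=3; inorder splits into left=[], right=[]
  root=24; inorder splits into left=[22], right=[]
  root=22; inorder splits into left=[], right=[]
Reconstructed level-order: [20, 2, 24, 1, 16, 22, 3]


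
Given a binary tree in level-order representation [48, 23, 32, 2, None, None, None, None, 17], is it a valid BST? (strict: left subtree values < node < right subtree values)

Level-order array: [48, 23, 32, 2, None, None, None, None, 17]
Validate using subtree bounds (lo, hi): at each node, require lo < value < hi,
then recurse left with hi=value and right with lo=value.
Preorder trace (stopping at first violation):
  at node 48 with bounds (-inf, +inf): OK
  at node 23 with bounds (-inf, 48): OK
  at node 2 with bounds (-inf, 23): OK
  at node 17 with bounds (2, 23): OK
  at node 32 with bounds (48, +inf): VIOLATION
Node 32 violates its bound: not (48 < 32 < +inf).
Result: Not a valid BST


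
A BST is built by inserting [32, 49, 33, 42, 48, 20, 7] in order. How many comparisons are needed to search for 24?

Search path for 24: 32 -> 20
Found: False
Comparisons: 2


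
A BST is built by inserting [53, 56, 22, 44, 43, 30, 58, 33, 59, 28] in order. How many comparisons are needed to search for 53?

Search path for 53: 53
Found: True
Comparisons: 1


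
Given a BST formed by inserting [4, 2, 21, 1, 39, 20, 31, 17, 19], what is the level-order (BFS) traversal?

Tree insertion order: [4, 2, 21, 1, 39, 20, 31, 17, 19]
Tree (level-order array): [4, 2, 21, 1, None, 20, 39, None, None, 17, None, 31, None, None, 19]
BFS from the root, enqueuing left then right child of each popped node:
  queue [4] -> pop 4, enqueue [2, 21], visited so far: [4]
  queue [2, 21] -> pop 2, enqueue [1], visited so far: [4, 2]
  queue [21, 1] -> pop 21, enqueue [20, 39], visited so far: [4, 2, 21]
  queue [1, 20, 39] -> pop 1, enqueue [none], visited so far: [4, 2, 21, 1]
  queue [20, 39] -> pop 20, enqueue [17], visited so far: [4, 2, 21, 1, 20]
  queue [39, 17] -> pop 39, enqueue [31], visited so far: [4, 2, 21, 1, 20, 39]
  queue [17, 31] -> pop 17, enqueue [19], visited so far: [4, 2, 21, 1, 20, 39, 17]
  queue [31, 19] -> pop 31, enqueue [none], visited so far: [4, 2, 21, 1, 20, 39, 17, 31]
  queue [19] -> pop 19, enqueue [none], visited so far: [4, 2, 21, 1, 20, 39, 17, 31, 19]
Result: [4, 2, 21, 1, 20, 39, 17, 31, 19]


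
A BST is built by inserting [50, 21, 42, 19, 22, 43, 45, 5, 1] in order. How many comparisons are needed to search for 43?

Search path for 43: 50 -> 21 -> 42 -> 43
Found: True
Comparisons: 4


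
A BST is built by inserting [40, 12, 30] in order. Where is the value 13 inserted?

Starting tree (level order): [40, 12, None, None, 30]
Insertion path: 40 -> 12 -> 30
Result: insert 13 as left child of 30
Final tree (level order): [40, 12, None, None, 30, 13]


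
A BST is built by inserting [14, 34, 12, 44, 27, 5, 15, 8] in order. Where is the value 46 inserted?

Starting tree (level order): [14, 12, 34, 5, None, 27, 44, None, 8, 15]
Insertion path: 14 -> 34 -> 44
Result: insert 46 as right child of 44
Final tree (level order): [14, 12, 34, 5, None, 27, 44, None, 8, 15, None, None, 46]


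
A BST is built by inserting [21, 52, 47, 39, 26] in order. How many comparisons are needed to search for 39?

Search path for 39: 21 -> 52 -> 47 -> 39
Found: True
Comparisons: 4


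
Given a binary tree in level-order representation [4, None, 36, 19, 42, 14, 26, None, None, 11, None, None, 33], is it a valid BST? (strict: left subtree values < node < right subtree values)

Level-order array: [4, None, 36, 19, 42, 14, 26, None, None, 11, None, None, 33]
Validate using subtree bounds (lo, hi): at each node, require lo < value < hi,
then recurse left with hi=value and right with lo=value.
Preorder trace (stopping at first violation):
  at node 4 with bounds (-inf, +inf): OK
  at node 36 with bounds (4, +inf): OK
  at node 19 with bounds (4, 36): OK
  at node 14 with bounds (4, 19): OK
  at node 11 with bounds (4, 14): OK
  at node 26 with bounds (19, 36): OK
  at node 33 with bounds (26, 36): OK
  at node 42 with bounds (36, +inf): OK
No violation found at any node.
Result: Valid BST


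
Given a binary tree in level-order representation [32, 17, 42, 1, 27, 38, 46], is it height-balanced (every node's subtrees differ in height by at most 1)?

Tree (level-order array): [32, 17, 42, 1, 27, 38, 46]
Definition: a tree is height-balanced if, at every node, |h(left) - h(right)| <= 1 (empty subtree has height -1).
Bottom-up per-node check:
  node 1: h_left=-1, h_right=-1, diff=0 [OK], height=0
  node 27: h_left=-1, h_right=-1, diff=0 [OK], height=0
  node 17: h_left=0, h_right=0, diff=0 [OK], height=1
  node 38: h_left=-1, h_right=-1, diff=0 [OK], height=0
  node 46: h_left=-1, h_right=-1, diff=0 [OK], height=0
  node 42: h_left=0, h_right=0, diff=0 [OK], height=1
  node 32: h_left=1, h_right=1, diff=0 [OK], height=2
All nodes satisfy the balance condition.
Result: Balanced


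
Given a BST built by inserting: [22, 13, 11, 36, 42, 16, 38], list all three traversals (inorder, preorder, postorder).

Tree insertion order: [22, 13, 11, 36, 42, 16, 38]
Tree (level-order array): [22, 13, 36, 11, 16, None, 42, None, None, None, None, 38]
Inorder (L, root, R): [11, 13, 16, 22, 36, 38, 42]
Preorder (root, L, R): [22, 13, 11, 16, 36, 42, 38]
Postorder (L, R, root): [11, 16, 13, 38, 42, 36, 22]


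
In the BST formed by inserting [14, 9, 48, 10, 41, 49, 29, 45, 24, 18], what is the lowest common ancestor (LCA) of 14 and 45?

Tree insertion order: [14, 9, 48, 10, 41, 49, 29, 45, 24, 18]
Tree (level-order array): [14, 9, 48, None, 10, 41, 49, None, None, 29, 45, None, None, 24, None, None, None, 18]
In a BST, the LCA of p=14, q=45 is the first node v on the
root-to-leaf path with p <= v <= q (go left if both < v, right if both > v).
Walk from root:
  at 14: 14 <= 14 <= 45, this is the LCA
LCA = 14


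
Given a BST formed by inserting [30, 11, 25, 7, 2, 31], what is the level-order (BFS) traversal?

Tree insertion order: [30, 11, 25, 7, 2, 31]
Tree (level-order array): [30, 11, 31, 7, 25, None, None, 2]
BFS from the root, enqueuing left then right child of each popped node:
  queue [30] -> pop 30, enqueue [11, 31], visited so far: [30]
  queue [11, 31] -> pop 11, enqueue [7, 25], visited so far: [30, 11]
  queue [31, 7, 25] -> pop 31, enqueue [none], visited so far: [30, 11, 31]
  queue [7, 25] -> pop 7, enqueue [2], visited so far: [30, 11, 31, 7]
  queue [25, 2] -> pop 25, enqueue [none], visited so far: [30, 11, 31, 7, 25]
  queue [2] -> pop 2, enqueue [none], visited so far: [30, 11, 31, 7, 25, 2]
Result: [30, 11, 31, 7, 25, 2]


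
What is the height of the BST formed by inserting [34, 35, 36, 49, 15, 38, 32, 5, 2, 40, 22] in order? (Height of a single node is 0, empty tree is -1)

Insertion order: [34, 35, 36, 49, 15, 38, 32, 5, 2, 40, 22]
Tree (level-order array): [34, 15, 35, 5, 32, None, 36, 2, None, 22, None, None, 49, None, None, None, None, 38, None, None, 40]
Compute height bottom-up (empty subtree = -1):
  height(2) = 1 + max(-1, -1) = 0
  height(5) = 1 + max(0, -1) = 1
  height(22) = 1 + max(-1, -1) = 0
  height(32) = 1 + max(0, -1) = 1
  height(15) = 1 + max(1, 1) = 2
  height(40) = 1 + max(-1, -1) = 0
  height(38) = 1 + max(-1, 0) = 1
  height(49) = 1 + max(1, -1) = 2
  height(36) = 1 + max(-1, 2) = 3
  height(35) = 1 + max(-1, 3) = 4
  height(34) = 1 + max(2, 4) = 5
Height = 5


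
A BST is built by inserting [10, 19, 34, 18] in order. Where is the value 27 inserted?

Starting tree (level order): [10, None, 19, 18, 34]
Insertion path: 10 -> 19 -> 34
Result: insert 27 as left child of 34
Final tree (level order): [10, None, 19, 18, 34, None, None, 27]


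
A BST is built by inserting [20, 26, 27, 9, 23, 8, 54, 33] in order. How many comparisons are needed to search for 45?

Search path for 45: 20 -> 26 -> 27 -> 54 -> 33
Found: False
Comparisons: 5


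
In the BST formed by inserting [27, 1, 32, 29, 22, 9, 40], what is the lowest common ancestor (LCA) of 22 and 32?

Tree insertion order: [27, 1, 32, 29, 22, 9, 40]
Tree (level-order array): [27, 1, 32, None, 22, 29, 40, 9]
In a BST, the LCA of p=22, q=32 is the first node v on the
root-to-leaf path with p <= v <= q (go left if both < v, right if both > v).
Walk from root:
  at 27: 22 <= 27 <= 32, this is the LCA
LCA = 27


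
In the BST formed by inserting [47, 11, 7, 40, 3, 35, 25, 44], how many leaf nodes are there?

Tree built from: [47, 11, 7, 40, 3, 35, 25, 44]
Tree (level-order array): [47, 11, None, 7, 40, 3, None, 35, 44, None, None, 25]
Rule: A leaf has 0 children.
Per-node child counts:
  node 47: 1 child(ren)
  node 11: 2 child(ren)
  node 7: 1 child(ren)
  node 3: 0 child(ren)
  node 40: 2 child(ren)
  node 35: 1 child(ren)
  node 25: 0 child(ren)
  node 44: 0 child(ren)
Matching nodes: [3, 25, 44]
Count of leaf nodes: 3


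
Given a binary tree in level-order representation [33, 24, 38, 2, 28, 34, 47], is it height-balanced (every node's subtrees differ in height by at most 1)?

Tree (level-order array): [33, 24, 38, 2, 28, 34, 47]
Definition: a tree is height-balanced if, at every node, |h(left) - h(right)| <= 1 (empty subtree has height -1).
Bottom-up per-node check:
  node 2: h_left=-1, h_right=-1, diff=0 [OK], height=0
  node 28: h_left=-1, h_right=-1, diff=0 [OK], height=0
  node 24: h_left=0, h_right=0, diff=0 [OK], height=1
  node 34: h_left=-1, h_right=-1, diff=0 [OK], height=0
  node 47: h_left=-1, h_right=-1, diff=0 [OK], height=0
  node 38: h_left=0, h_right=0, diff=0 [OK], height=1
  node 33: h_left=1, h_right=1, diff=0 [OK], height=2
All nodes satisfy the balance condition.
Result: Balanced


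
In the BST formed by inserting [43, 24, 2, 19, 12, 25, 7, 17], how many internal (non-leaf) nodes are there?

Tree built from: [43, 24, 2, 19, 12, 25, 7, 17]
Tree (level-order array): [43, 24, None, 2, 25, None, 19, None, None, 12, None, 7, 17]
Rule: An internal node has at least one child.
Per-node child counts:
  node 43: 1 child(ren)
  node 24: 2 child(ren)
  node 2: 1 child(ren)
  node 19: 1 child(ren)
  node 12: 2 child(ren)
  node 7: 0 child(ren)
  node 17: 0 child(ren)
  node 25: 0 child(ren)
Matching nodes: [43, 24, 2, 19, 12]
Count of internal (non-leaf) nodes: 5


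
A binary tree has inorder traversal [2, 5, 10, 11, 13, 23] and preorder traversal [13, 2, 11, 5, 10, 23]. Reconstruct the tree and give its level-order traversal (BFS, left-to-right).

Inorder:  [2, 5, 10, 11, 13, 23]
Preorder: [13, 2, 11, 5, 10, 23]
Algorithm: preorder visits root first, so consume preorder in order;
for each root, split the current inorder slice at that value into
left-subtree inorder and right-subtree inorder, then recurse.
Recursive splits:
  root=13; inorder splits into left=[2, 5, 10, 11], right=[23]
  root=2; inorder splits into left=[], right=[5, 10, 11]
  root=11; inorder splits into left=[5, 10], right=[]
  root=5; inorder splits into left=[], right=[10]
  root=10; inorder splits into left=[], right=[]
  root=23; inorder splits into left=[], right=[]
Reconstructed level-order: [13, 2, 23, 11, 5, 10]


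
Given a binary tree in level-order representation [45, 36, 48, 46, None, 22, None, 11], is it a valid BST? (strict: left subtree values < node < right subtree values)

Level-order array: [45, 36, 48, 46, None, 22, None, 11]
Validate using subtree bounds (lo, hi): at each node, require lo < value < hi,
then recurse left with hi=value and right with lo=value.
Preorder trace (stopping at first violation):
  at node 45 with bounds (-inf, +inf): OK
  at node 36 with bounds (-inf, 45): OK
  at node 46 with bounds (-inf, 36): VIOLATION
Node 46 violates its bound: not (-inf < 46 < 36).
Result: Not a valid BST


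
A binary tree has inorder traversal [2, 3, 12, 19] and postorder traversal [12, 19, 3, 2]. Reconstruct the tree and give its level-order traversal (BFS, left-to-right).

Inorder:   [2, 3, 12, 19]
Postorder: [12, 19, 3, 2]
Algorithm: postorder visits root last, so walk postorder right-to-left;
each value is the root of the current inorder slice — split it at that
value, recurse on the right subtree first, then the left.
Recursive splits:
  root=2; inorder splits into left=[], right=[3, 12, 19]
  root=3; inorder splits into left=[], right=[12, 19]
  root=19; inorder splits into left=[12], right=[]
  root=12; inorder splits into left=[], right=[]
Reconstructed level-order: [2, 3, 19, 12]


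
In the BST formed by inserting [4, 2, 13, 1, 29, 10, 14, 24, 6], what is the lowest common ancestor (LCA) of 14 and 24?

Tree insertion order: [4, 2, 13, 1, 29, 10, 14, 24, 6]
Tree (level-order array): [4, 2, 13, 1, None, 10, 29, None, None, 6, None, 14, None, None, None, None, 24]
In a BST, the LCA of p=14, q=24 is the first node v on the
root-to-leaf path with p <= v <= q (go left if both < v, right if both > v).
Walk from root:
  at 4: both 14 and 24 > 4, go right
  at 13: both 14 and 24 > 13, go right
  at 29: both 14 and 24 < 29, go left
  at 14: 14 <= 14 <= 24, this is the LCA
LCA = 14


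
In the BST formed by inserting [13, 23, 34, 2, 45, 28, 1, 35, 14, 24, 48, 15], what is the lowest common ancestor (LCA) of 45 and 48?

Tree insertion order: [13, 23, 34, 2, 45, 28, 1, 35, 14, 24, 48, 15]
Tree (level-order array): [13, 2, 23, 1, None, 14, 34, None, None, None, 15, 28, 45, None, None, 24, None, 35, 48]
In a BST, the LCA of p=45, q=48 is the first node v on the
root-to-leaf path with p <= v <= q (go left if both < v, right if both > v).
Walk from root:
  at 13: both 45 and 48 > 13, go right
  at 23: both 45 and 48 > 23, go right
  at 34: both 45 and 48 > 34, go right
  at 45: 45 <= 45 <= 48, this is the LCA
LCA = 45


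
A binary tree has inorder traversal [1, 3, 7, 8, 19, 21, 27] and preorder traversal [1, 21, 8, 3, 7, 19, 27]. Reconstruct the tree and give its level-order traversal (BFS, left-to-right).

Inorder:  [1, 3, 7, 8, 19, 21, 27]
Preorder: [1, 21, 8, 3, 7, 19, 27]
Algorithm: preorder visits root first, so consume preorder in order;
for each root, split the current inorder slice at that value into
left-subtree inorder and right-subtree inorder, then recurse.
Recursive splits:
  root=1; inorder splits into left=[], right=[3, 7, 8, 19, 21, 27]
  root=21; inorder splits into left=[3, 7, 8, 19], right=[27]
  root=8; inorder splits into left=[3, 7], right=[19]
  root=3; inorder splits into left=[], right=[7]
  root=7; inorder splits into left=[], right=[]
  root=19; inorder splits into left=[], right=[]
  root=27; inorder splits into left=[], right=[]
Reconstructed level-order: [1, 21, 8, 27, 3, 19, 7]


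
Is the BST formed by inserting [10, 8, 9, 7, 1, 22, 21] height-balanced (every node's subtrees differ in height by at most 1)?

Tree (level-order array): [10, 8, 22, 7, 9, 21, None, 1]
Definition: a tree is height-balanced if, at every node, |h(left) - h(right)| <= 1 (empty subtree has height -1).
Bottom-up per-node check:
  node 1: h_left=-1, h_right=-1, diff=0 [OK], height=0
  node 7: h_left=0, h_right=-1, diff=1 [OK], height=1
  node 9: h_left=-1, h_right=-1, diff=0 [OK], height=0
  node 8: h_left=1, h_right=0, diff=1 [OK], height=2
  node 21: h_left=-1, h_right=-1, diff=0 [OK], height=0
  node 22: h_left=0, h_right=-1, diff=1 [OK], height=1
  node 10: h_left=2, h_right=1, diff=1 [OK], height=3
All nodes satisfy the balance condition.
Result: Balanced


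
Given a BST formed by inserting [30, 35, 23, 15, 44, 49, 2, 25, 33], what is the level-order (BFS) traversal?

Tree insertion order: [30, 35, 23, 15, 44, 49, 2, 25, 33]
Tree (level-order array): [30, 23, 35, 15, 25, 33, 44, 2, None, None, None, None, None, None, 49]
BFS from the root, enqueuing left then right child of each popped node:
  queue [30] -> pop 30, enqueue [23, 35], visited so far: [30]
  queue [23, 35] -> pop 23, enqueue [15, 25], visited so far: [30, 23]
  queue [35, 15, 25] -> pop 35, enqueue [33, 44], visited so far: [30, 23, 35]
  queue [15, 25, 33, 44] -> pop 15, enqueue [2], visited so far: [30, 23, 35, 15]
  queue [25, 33, 44, 2] -> pop 25, enqueue [none], visited so far: [30, 23, 35, 15, 25]
  queue [33, 44, 2] -> pop 33, enqueue [none], visited so far: [30, 23, 35, 15, 25, 33]
  queue [44, 2] -> pop 44, enqueue [49], visited so far: [30, 23, 35, 15, 25, 33, 44]
  queue [2, 49] -> pop 2, enqueue [none], visited so far: [30, 23, 35, 15, 25, 33, 44, 2]
  queue [49] -> pop 49, enqueue [none], visited so far: [30, 23, 35, 15, 25, 33, 44, 2, 49]
Result: [30, 23, 35, 15, 25, 33, 44, 2, 49]


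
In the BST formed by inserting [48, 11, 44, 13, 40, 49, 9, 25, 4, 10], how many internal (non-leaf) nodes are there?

Tree built from: [48, 11, 44, 13, 40, 49, 9, 25, 4, 10]
Tree (level-order array): [48, 11, 49, 9, 44, None, None, 4, 10, 13, None, None, None, None, None, None, 40, 25]
Rule: An internal node has at least one child.
Per-node child counts:
  node 48: 2 child(ren)
  node 11: 2 child(ren)
  node 9: 2 child(ren)
  node 4: 0 child(ren)
  node 10: 0 child(ren)
  node 44: 1 child(ren)
  node 13: 1 child(ren)
  node 40: 1 child(ren)
  node 25: 0 child(ren)
  node 49: 0 child(ren)
Matching nodes: [48, 11, 9, 44, 13, 40]
Count of internal (non-leaf) nodes: 6


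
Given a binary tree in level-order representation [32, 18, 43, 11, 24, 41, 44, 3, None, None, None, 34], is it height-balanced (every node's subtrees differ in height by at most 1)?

Tree (level-order array): [32, 18, 43, 11, 24, 41, 44, 3, None, None, None, 34]
Definition: a tree is height-balanced if, at every node, |h(left) - h(right)| <= 1 (empty subtree has height -1).
Bottom-up per-node check:
  node 3: h_left=-1, h_right=-1, diff=0 [OK], height=0
  node 11: h_left=0, h_right=-1, diff=1 [OK], height=1
  node 24: h_left=-1, h_right=-1, diff=0 [OK], height=0
  node 18: h_left=1, h_right=0, diff=1 [OK], height=2
  node 34: h_left=-1, h_right=-1, diff=0 [OK], height=0
  node 41: h_left=0, h_right=-1, diff=1 [OK], height=1
  node 44: h_left=-1, h_right=-1, diff=0 [OK], height=0
  node 43: h_left=1, h_right=0, diff=1 [OK], height=2
  node 32: h_left=2, h_right=2, diff=0 [OK], height=3
All nodes satisfy the balance condition.
Result: Balanced


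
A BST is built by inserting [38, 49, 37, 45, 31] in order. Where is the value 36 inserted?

Starting tree (level order): [38, 37, 49, 31, None, 45]
Insertion path: 38 -> 37 -> 31
Result: insert 36 as right child of 31
Final tree (level order): [38, 37, 49, 31, None, 45, None, None, 36]


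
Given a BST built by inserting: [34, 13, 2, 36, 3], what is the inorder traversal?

Tree insertion order: [34, 13, 2, 36, 3]
Tree (level-order array): [34, 13, 36, 2, None, None, None, None, 3]
Inorder traversal: [2, 3, 13, 34, 36]


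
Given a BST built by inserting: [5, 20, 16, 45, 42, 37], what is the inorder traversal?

Tree insertion order: [5, 20, 16, 45, 42, 37]
Tree (level-order array): [5, None, 20, 16, 45, None, None, 42, None, 37]
Inorder traversal: [5, 16, 20, 37, 42, 45]


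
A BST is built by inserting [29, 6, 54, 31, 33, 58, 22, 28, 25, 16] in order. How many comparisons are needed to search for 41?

Search path for 41: 29 -> 54 -> 31 -> 33
Found: False
Comparisons: 4


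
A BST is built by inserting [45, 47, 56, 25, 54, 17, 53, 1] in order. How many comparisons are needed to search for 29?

Search path for 29: 45 -> 25
Found: False
Comparisons: 2


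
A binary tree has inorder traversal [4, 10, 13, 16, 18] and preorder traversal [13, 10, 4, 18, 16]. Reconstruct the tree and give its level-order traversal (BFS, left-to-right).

Inorder:  [4, 10, 13, 16, 18]
Preorder: [13, 10, 4, 18, 16]
Algorithm: preorder visits root first, so consume preorder in order;
for each root, split the current inorder slice at that value into
left-subtree inorder and right-subtree inorder, then recurse.
Recursive splits:
  root=13; inorder splits into left=[4, 10], right=[16, 18]
  root=10; inorder splits into left=[4], right=[]
  root=4; inorder splits into left=[], right=[]
  root=18; inorder splits into left=[16], right=[]
  root=16; inorder splits into left=[], right=[]
Reconstructed level-order: [13, 10, 18, 4, 16]


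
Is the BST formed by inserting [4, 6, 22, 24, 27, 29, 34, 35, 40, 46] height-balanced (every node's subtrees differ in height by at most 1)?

Tree (level-order array): [4, None, 6, None, 22, None, 24, None, 27, None, 29, None, 34, None, 35, None, 40, None, 46]
Definition: a tree is height-balanced if, at every node, |h(left) - h(right)| <= 1 (empty subtree has height -1).
Bottom-up per-node check:
  node 46: h_left=-1, h_right=-1, diff=0 [OK], height=0
  node 40: h_left=-1, h_right=0, diff=1 [OK], height=1
  node 35: h_left=-1, h_right=1, diff=2 [FAIL (|-1-1|=2 > 1)], height=2
  node 34: h_left=-1, h_right=2, diff=3 [FAIL (|-1-2|=3 > 1)], height=3
  node 29: h_left=-1, h_right=3, diff=4 [FAIL (|-1-3|=4 > 1)], height=4
  node 27: h_left=-1, h_right=4, diff=5 [FAIL (|-1-4|=5 > 1)], height=5
  node 24: h_left=-1, h_right=5, diff=6 [FAIL (|-1-5|=6 > 1)], height=6
  node 22: h_left=-1, h_right=6, diff=7 [FAIL (|-1-6|=7 > 1)], height=7
  node 6: h_left=-1, h_right=7, diff=8 [FAIL (|-1-7|=8 > 1)], height=8
  node 4: h_left=-1, h_right=8, diff=9 [FAIL (|-1-8|=9 > 1)], height=9
Node 35 violates the condition: |-1 - 1| = 2 > 1.
Result: Not balanced


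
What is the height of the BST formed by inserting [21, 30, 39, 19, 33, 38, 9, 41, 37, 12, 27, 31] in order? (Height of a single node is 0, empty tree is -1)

Insertion order: [21, 30, 39, 19, 33, 38, 9, 41, 37, 12, 27, 31]
Tree (level-order array): [21, 19, 30, 9, None, 27, 39, None, 12, None, None, 33, 41, None, None, 31, 38, None, None, None, None, 37]
Compute height bottom-up (empty subtree = -1):
  height(12) = 1 + max(-1, -1) = 0
  height(9) = 1 + max(-1, 0) = 1
  height(19) = 1 + max(1, -1) = 2
  height(27) = 1 + max(-1, -1) = 0
  height(31) = 1 + max(-1, -1) = 0
  height(37) = 1 + max(-1, -1) = 0
  height(38) = 1 + max(0, -1) = 1
  height(33) = 1 + max(0, 1) = 2
  height(41) = 1 + max(-1, -1) = 0
  height(39) = 1 + max(2, 0) = 3
  height(30) = 1 + max(0, 3) = 4
  height(21) = 1 + max(2, 4) = 5
Height = 5


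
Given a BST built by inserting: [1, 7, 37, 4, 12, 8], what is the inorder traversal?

Tree insertion order: [1, 7, 37, 4, 12, 8]
Tree (level-order array): [1, None, 7, 4, 37, None, None, 12, None, 8]
Inorder traversal: [1, 4, 7, 8, 12, 37]


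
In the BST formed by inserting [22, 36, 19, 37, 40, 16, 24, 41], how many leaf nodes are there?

Tree built from: [22, 36, 19, 37, 40, 16, 24, 41]
Tree (level-order array): [22, 19, 36, 16, None, 24, 37, None, None, None, None, None, 40, None, 41]
Rule: A leaf has 0 children.
Per-node child counts:
  node 22: 2 child(ren)
  node 19: 1 child(ren)
  node 16: 0 child(ren)
  node 36: 2 child(ren)
  node 24: 0 child(ren)
  node 37: 1 child(ren)
  node 40: 1 child(ren)
  node 41: 0 child(ren)
Matching nodes: [16, 24, 41]
Count of leaf nodes: 3


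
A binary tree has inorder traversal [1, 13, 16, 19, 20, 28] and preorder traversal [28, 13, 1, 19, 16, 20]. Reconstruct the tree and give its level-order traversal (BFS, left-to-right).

Inorder:  [1, 13, 16, 19, 20, 28]
Preorder: [28, 13, 1, 19, 16, 20]
Algorithm: preorder visits root first, so consume preorder in order;
for each root, split the current inorder slice at that value into
left-subtree inorder and right-subtree inorder, then recurse.
Recursive splits:
  root=28; inorder splits into left=[1, 13, 16, 19, 20], right=[]
  root=13; inorder splits into left=[1], right=[16, 19, 20]
  root=1; inorder splits into left=[], right=[]
  root=19; inorder splits into left=[16], right=[20]
  root=16; inorder splits into left=[], right=[]
  root=20; inorder splits into left=[], right=[]
Reconstructed level-order: [28, 13, 1, 19, 16, 20]


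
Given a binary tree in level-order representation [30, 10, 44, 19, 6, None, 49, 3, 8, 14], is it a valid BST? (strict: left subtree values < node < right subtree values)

Level-order array: [30, 10, 44, 19, 6, None, 49, 3, 8, 14]
Validate using subtree bounds (lo, hi): at each node, require lo < value < hi,
then recurse left with hi=value and right with lo=value.
Preorder trace (stopping at first violation):
  at node 30 with bounds (-inf, +inf): OK
  at node 10 with bounds (-inf, 30): OK
  at node 19 with bounds (-inf, 10): VIOLATION
Node 19 violates its bound: not (-inf < 19 < 10).
Result: Not a valid BST


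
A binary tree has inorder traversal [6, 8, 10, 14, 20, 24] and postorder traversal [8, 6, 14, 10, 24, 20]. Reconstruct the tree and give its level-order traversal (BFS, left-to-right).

Inorder:   [6, 8, 10, 14, 20, 24]
Postorder: [8, 6, 14, 10, 24, 20]
Algorithm: postorder visits root last, so walk postorder right-to-left;
each value is the root of the current inorder slice — split it at that
value, recurse on the right subtree first, then the left.
Recursive splits:
  root=20; inorder splits into left=[6, 8, 10, 14], right=[24]
  root=24; inorder splits into left=[], right=[]
  root=10; inorder splits into left=[6, 8], right=[14]
  root=14; inorder splits into left=[], right=[]
  root=6; inorder splits into left=[], right=[8]
  root=8; inorder splits into left=[], right=[]
Reconstructed level-order: [20, 10, 24, 6, 14, 8]


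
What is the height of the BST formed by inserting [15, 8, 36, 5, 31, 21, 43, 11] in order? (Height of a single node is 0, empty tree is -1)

Insertion order: [15, 8, 36, 5, 31, 21, 43, 11]
Tree (level-order array): [15, 8, 36, 5, 11, 31, 43, None, None, None, None, 21]
Compute height bottom-up (empty subtree = -1):
  height(5) = 1 + max(-1, -1) = 0
  height(11) = 1 + max(-1, -1) = 0
  height(8) = 1 + max(0, 0) = 1
  height(21) = 1 + max(-1, -1) = 0
  height(31) = 1 + max(0, -1) = 1
  height(43) = 1 + max(-1, -1) = 0
  height(36) = 1 + max(1, 0) = 2
  height(15) = 1 + max(1, 2) = 3
Height = 3


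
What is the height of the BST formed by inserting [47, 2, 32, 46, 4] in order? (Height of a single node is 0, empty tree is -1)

Insertion order: [47, 2, 32, 46, 4]
Tree (level-order array): [47, 2, None, None, 32, 4, 46]
Compute height bottom-up (empty subtree = -1):
  height(4) = 1 + max(-1, -1) = 0
  height(46) = 1 + max(-1, -1) = 0
  height(32) = 1 + max(0, 0) = 1
  height(2) = 1 + max(-1, 1) = 2
  height(47) = 1 + max(2, -1) = 3
Height = 3


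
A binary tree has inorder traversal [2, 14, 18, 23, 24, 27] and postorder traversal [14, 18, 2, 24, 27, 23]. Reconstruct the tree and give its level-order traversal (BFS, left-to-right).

Inorder:   [2, 14, 18, 23, 24, 27]
Postorder: [14, 18, 2, 24, 27, 23]
Algorithm: postorder visits root last, so walk postorder right-to-left;
each value is the root of the current inorder slice — split it at that
value, recurse on the right subtree first, then the left.
Recursive splits:
  root=23; inorder splits into left=[2, 14, 18], right=[24, 27]
  root=27; inorder splits into left=[24], right=[]
  root=24; inorder splits into left=[], right=[]
  root=2; inorder splits into left=[], right=[14, 18]
  root=18; inorder splits into left=[14], right=[]
  root=14; inorder splits into left=[], right=[]
Reconstructed level-order: [23, 2, 27, 18, 24, 14]


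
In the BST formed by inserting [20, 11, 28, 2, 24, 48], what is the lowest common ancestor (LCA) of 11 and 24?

Tree insertion order: [20, 11, 28, 2, 24, 48]
Tree (level-order array): [20, 11, 28, 2, None, 24, 48]
In a BST, the LCA of p=11, q=24 is the first node v on the
root-to-leaf path with p <= v <= q (go left if both < v, right if both > v).
Walk from root:
  at 20: 11 <= 20 <= 24, this is the LCA
LCA = 20


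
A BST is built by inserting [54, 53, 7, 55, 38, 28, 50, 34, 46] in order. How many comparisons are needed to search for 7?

Search path for 7: 54 -> 53 -> 7
Found: True
Comparisons: 3


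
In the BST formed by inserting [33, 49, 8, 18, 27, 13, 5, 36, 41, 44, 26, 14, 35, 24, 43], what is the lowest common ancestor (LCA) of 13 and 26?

Tree insertion order: [33, 49, 8, 18, 27, 13, 5, 36, 41, 44, 26, 14, 35, 24, 43]
Tree (level-order array): [33, 8, 49, 5, 18, 36, None, None, None, 13, 27, 35, 41, None, 14, 26, None, None, None, None, 44, None, None, 24, None, 43]
In a BST, the LCA of p=13, q=26 is the first node v on the
root-to-leaf path with p <= v <= q (go left if both < v, right if both > v).
Walk from root:
  at 33: both 13 and 26 < 33, go left
  at 8: both 13 and 26 > 8, go right
  at 18: 13 <= 18 <= 26, this is the LCA
LCA = 18


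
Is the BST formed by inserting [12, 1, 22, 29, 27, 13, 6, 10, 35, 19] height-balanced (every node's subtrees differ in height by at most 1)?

Tree (level-order array): [12, 1, 22, None, 6, 13, 29, None, 10, None, 19, 27, 35]
Definition: a tree is height-balanced if, at every node, |h(left) - h(right)| <= 1 (empty subtree has height -1).
Bottom-up per-node check:
  node 10: h_left=-1, h_right=-1, diff=0 [OK], height=0
  node 6: h_left=-1, h_right=0, diff=1 [OK], height=1
  node 1: h_left=-1, h_right=1, diff=2 [FAIL (|-1-1|=2 > 1)], height=2
  node 19: h_left=-1, h_right=-1, diff=0 [OK], height=0
  node 13: h_left=-1, h_right=0, diff=1 [OK], height=1
  node 27: h_left=-1, h_right=-1, diff=0 [OK], height=0
  node 35: h_left=-1, h_right=-1, diff=0 [OK], height=0
  node 29: h_left=0, h_right=0, diff=0 [OK], height=1
  node 22: h_left=1, h_right=1, diff=0 [OK], height=2
  node 12: h_left=2, h_right=2, diff=0 [OK], height=3
Node 1 violates the condition: |-1 - 1| = 2 > 1.
Result: Not balanced
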